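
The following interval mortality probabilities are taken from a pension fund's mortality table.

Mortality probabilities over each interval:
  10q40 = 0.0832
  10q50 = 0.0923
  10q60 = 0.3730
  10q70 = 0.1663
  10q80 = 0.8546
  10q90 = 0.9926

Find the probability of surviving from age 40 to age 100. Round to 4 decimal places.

0.0005

Survival from 40 to 100 is the product of surviving each interval: (1 − 0.0832) × (1 − 0.0923) × (1 − 0.3730) × (1 − 0.1663) × (1 − 0.8546) × (1 − 0.9926).
= 0.9168 × 0.9077 × 0.6270 × 0.8337 × 0.1454 × 0.0074 = 0.000468.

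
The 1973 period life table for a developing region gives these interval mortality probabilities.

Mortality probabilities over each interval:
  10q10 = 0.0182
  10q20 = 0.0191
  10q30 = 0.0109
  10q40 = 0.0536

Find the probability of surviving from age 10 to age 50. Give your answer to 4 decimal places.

40p10 = (1 − 0.0182) × (1 − 0.0191) × (1 − 0.0109) × (1 − 0.0536).
= 0.9818 × 0.9809 × 0.9891 × 0.9464 = 0.901494.

0.9015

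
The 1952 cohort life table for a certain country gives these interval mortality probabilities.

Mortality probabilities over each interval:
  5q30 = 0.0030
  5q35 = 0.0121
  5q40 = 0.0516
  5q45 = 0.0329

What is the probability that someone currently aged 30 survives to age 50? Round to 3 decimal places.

0.903

Chaining the interval survival probabilities: (1 − 0.0030) × (1 − 0.0121) × (1 − 0.0516) × (1 − 0.0329).
= 0.9970 × 0.9879 × 0.9484 × 0.9671 = 0.903381.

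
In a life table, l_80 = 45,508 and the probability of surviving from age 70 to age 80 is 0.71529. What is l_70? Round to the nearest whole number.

l_70 = l_80 / p = 45,508 / 0.71529 = 63622.

63622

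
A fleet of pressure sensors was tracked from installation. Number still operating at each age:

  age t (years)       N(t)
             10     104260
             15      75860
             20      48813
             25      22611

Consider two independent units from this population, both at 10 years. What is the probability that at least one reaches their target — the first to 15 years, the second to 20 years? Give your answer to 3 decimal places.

p₁ = N(15)/N(10) = 75860/104260 = 0.727604; p₂ = N(20)/N(10) = 48813/104260 = 0.468185.
P(at least one) = 1 − (1−p₁)(1−p₂) = 1 − 0.272396 × 0.531815 = 0.855136.

0.855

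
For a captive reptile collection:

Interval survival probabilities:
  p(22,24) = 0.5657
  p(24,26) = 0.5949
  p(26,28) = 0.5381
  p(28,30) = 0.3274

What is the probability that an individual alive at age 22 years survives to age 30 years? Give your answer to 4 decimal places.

The overall survival probability is 0.5657 × 0.5949 × 0.5381 × 0.3274.
= 0.059289.

0.0593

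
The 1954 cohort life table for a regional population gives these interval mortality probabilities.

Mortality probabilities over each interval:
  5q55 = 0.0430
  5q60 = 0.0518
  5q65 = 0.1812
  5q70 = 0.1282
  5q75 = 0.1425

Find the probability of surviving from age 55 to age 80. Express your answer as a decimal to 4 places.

Survival from 55 to 80 is the product of surviving each interval: (1 − 0.0430) × (1 − 0.0518) × (1 − 0.1812) × (1 − 0.1282) × (1 − 0.1425).
= 0.9570 × 0.9482 × 0.8188 × 0.8718 × 0.8575 = 0.555445.

0.5554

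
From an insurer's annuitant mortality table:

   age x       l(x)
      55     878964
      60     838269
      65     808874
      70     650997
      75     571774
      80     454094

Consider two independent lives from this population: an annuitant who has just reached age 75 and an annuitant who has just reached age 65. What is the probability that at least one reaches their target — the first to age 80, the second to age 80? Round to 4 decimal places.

p₁ = l(80)/l(75) = 454094/571774 = 0.794184; p₂ = l(80)/l(65) = 454094/808874 = 0.561390.
P(at least one) = 1 − (1−p₁)(1−p₂) = 1 − 0.205816 × 0.438610 = 0.909727.

0.9097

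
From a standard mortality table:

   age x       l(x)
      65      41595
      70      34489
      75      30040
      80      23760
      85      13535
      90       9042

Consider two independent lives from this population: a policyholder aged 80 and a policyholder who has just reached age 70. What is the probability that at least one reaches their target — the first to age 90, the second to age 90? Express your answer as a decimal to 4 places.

0.5430

p₁ = l(90)/l(80) = 9042/23760 = 0.380556; p₂ = l(90)/l(70) = 9042/34489 = 0.262171.
P(at least one) = 1 − (1−p₁)(1−p₂) = 1 − 0.619444 × 0.737829 = 0.542956.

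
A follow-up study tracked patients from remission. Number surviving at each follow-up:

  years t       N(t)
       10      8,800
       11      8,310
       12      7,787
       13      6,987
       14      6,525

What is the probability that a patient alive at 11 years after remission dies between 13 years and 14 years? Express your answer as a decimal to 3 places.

0.056

This is the probability of reaching 13 but not 14, conditional on being alive at 11: (N(13) − N(14)) / N(11).
= (6,987 − 6,525) / 8,310 = 462 / 8,310 = 0.055596.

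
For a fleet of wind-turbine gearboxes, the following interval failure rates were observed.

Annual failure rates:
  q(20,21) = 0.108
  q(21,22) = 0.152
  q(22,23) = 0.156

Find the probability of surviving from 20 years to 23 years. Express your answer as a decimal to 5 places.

Chaining the interval survival probabilities: (1 − 0.108) × (1 − 0.152) × (1 − 0.156).
= 0.892 × 0.848 × 0.844 = 0.638415.

0.63842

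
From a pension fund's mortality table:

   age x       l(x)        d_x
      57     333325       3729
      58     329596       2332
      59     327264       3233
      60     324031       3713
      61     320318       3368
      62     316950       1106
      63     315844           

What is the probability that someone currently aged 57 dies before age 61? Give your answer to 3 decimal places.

P(die before 61 | alive at 57) = 1 − l(61)/l(57) = 1 − 320318/333325 = (13007)/333325 = 0.039022.

0.039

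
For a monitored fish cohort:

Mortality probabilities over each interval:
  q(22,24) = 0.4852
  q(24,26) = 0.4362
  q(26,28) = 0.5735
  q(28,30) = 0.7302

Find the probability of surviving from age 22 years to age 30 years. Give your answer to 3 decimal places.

Survival from 22 to 30 is the product of surviving each interval: (1 − 0.4852) × (1 − 0.4362) × (1 − 0.5735) × (1 − 0.7302).
= 0.5148 × 0.5638 × 0.4265 × 0.2698 = 0.033398.

0.033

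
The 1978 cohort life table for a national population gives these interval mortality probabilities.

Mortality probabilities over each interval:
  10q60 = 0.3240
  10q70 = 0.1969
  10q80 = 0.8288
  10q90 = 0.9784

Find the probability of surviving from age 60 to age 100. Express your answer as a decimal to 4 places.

0.0020

40p60 = (1 − 0.3240) × (1 − 0.1969) × (1 − 0.8288) × (1 − 0.9784).
= 0.6760 × 0.8031 × 0.1712 × 0.0216 = 0.002008.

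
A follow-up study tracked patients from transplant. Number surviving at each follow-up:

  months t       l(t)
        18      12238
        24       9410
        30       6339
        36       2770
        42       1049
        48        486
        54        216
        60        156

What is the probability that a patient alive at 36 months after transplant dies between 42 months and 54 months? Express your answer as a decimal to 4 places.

0.3007

This is the probability of reaching 42 but not 54, conditional on being alive at 36: (l(42) − l(54)) / l(36).
= (1049 − 216) / 2770 = 833 / 2770 = 0.300722.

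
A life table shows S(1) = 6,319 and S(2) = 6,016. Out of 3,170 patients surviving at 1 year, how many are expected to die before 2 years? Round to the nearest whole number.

152

The relevant probability is 1 − 6,016/6,319 = 0.047951.
Expected number = 3,170 × 0.047951 = 152.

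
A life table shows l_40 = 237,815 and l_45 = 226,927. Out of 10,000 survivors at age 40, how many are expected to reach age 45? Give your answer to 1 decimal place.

The relevant probability is 226,927/237,815 = 0.954217.
Expected number = 10,000 × 0.954217 = 9542.2.

9542.2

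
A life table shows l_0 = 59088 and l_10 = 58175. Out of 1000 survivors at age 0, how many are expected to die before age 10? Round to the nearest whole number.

The relevant probability is 1 − 58175/59088 = 0.015452.
Expected number = 1000 × 0.015452 = 15.

15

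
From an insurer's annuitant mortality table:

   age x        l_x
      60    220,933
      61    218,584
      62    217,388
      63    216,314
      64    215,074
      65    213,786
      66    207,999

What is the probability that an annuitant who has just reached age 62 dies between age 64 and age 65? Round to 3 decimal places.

This is the probability of reaching 64 but not 65, conditional on being alive at 62: (l_64 − l_65) / l_62.
= (215,074 − 213,786) / 217,388 = 1,288 / 217,388 = 0.005925.

0.006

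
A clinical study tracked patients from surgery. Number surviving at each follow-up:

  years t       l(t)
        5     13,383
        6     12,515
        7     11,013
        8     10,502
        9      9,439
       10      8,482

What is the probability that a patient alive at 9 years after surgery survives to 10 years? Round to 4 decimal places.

The conditional survival probability is l(10)/l(9) = 8,482/9,439 = 0.898612.

0.8986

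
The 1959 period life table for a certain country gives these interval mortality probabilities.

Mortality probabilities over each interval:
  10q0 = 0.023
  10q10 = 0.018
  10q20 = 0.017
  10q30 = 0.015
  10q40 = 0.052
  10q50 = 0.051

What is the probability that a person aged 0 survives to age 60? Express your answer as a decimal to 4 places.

0.8357

Chaining the interval survival probabilities: (1 − 0.023) × (1 − 0.018) × (1 − 0.017) × (1 − 0.015) × (1 − 0.052) × (1 − 0.051).
= 0.977 × 0.982 × 0.983 × 0.985 × 0.948 × 0.949 = 0.835738.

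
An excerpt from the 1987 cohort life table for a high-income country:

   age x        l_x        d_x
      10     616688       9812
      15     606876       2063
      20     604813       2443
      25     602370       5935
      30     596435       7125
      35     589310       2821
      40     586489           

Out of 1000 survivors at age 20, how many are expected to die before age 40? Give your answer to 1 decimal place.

The relevant probability is 1 − 586489/604813 = 0.030297.
Expected number = 1000 × 0.030297 = 30.3.

30.3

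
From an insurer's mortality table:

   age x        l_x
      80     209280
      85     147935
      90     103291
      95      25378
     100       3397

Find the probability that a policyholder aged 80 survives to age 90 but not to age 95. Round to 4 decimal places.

0.3723

We want 10|5q80 = (l_90 − l_95)/l_80.
This is the probability of reaching 90 but not 95, conditional on being alive at 80: (l_90 − l_95) / l_80.
= (103291 − 25378) / 209280 = 77913 / 209280 = 0.372291.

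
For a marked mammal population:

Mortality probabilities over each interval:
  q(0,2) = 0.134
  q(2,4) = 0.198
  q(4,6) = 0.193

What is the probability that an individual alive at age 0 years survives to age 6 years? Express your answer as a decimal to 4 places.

0.5605

Chaining the interval survival probabilities: (1 − 0.134) × (1 − 0.198) × (1 − 0.193).
= 0.866 × 0.802 × 0.807 = 0.560487.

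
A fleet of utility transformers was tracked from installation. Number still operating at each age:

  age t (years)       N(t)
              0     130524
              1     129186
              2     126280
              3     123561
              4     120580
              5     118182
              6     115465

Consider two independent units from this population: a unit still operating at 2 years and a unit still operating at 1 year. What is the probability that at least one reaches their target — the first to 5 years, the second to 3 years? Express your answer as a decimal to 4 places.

p₁ = N(5)/N(2) = 118182/126280 = 0.935873; p₂ = N(3)/N(1) = 123561/129186 = 0.956458.
P(at least one) = 1 − (1−p₁)(1−p₂) = 1 − 0.064127 × 0.043542 = 0.997208.

0.9972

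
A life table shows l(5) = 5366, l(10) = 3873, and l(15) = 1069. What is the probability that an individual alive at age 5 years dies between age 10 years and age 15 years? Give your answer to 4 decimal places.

0.5225

This is the probability of reaching 10 but not 15, conditional on being alive at 5: (l(10) − l(15)) / l(5).
= (3873 − 1069) / 5366 = 2804 / 5366 = 0.522549.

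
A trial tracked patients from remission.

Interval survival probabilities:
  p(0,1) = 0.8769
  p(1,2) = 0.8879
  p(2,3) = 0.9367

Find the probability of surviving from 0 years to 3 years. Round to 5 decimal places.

Chaining the interval survival probabilities: 0.8769 × 0.8879 × 0.9367.
= 0.729314.

0.72931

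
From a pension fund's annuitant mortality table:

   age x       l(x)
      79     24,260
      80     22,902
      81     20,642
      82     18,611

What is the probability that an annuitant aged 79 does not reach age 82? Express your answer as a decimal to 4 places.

P(die before 82 | alive at 79) = 1 − l(82)/l(79) = 1 − 18,611/24,260 = (5,649)/24,260 = 0.232852.

0.2329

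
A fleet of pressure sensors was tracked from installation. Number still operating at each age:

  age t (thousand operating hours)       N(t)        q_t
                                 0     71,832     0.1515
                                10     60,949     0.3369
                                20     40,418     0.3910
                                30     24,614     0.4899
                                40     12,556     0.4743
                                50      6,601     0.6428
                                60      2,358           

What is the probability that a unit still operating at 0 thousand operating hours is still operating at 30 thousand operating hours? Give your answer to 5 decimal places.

The conditional survival probability is N(30)/N(0) = 24,614/71,832 = 0.342661.

0.34266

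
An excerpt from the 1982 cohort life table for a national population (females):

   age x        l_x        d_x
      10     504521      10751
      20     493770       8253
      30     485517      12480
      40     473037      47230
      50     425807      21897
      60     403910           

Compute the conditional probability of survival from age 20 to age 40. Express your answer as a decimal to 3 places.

We want 20p20 = l_40/l_20.
The conditional survival probability is l_40/l_20 = 473037/493770 = 0.958011.

0.958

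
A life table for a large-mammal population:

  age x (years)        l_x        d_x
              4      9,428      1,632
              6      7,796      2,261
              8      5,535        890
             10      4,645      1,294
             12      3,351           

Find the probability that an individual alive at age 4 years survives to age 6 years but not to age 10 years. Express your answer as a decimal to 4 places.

0.3342

This is the probability of reaching 6 but not 10, conditional on being alive at 4: (l_6 − l_10) / l_4.
= (7,796 − 4,645) / 9,428 = 3,151 / 9,428 = 0.334217.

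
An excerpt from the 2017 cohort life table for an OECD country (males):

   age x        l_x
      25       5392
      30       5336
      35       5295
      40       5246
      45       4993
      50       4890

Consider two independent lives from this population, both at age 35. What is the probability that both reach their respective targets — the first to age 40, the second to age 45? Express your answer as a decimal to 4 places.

p₁ = l_40/l_35 = 5246/5295 = 0.990746; p₂ = l_45/l_35 = 4993/5295 = 0.942965.
P(both) = p₁ × p₂ = 0.990746 × 0.942965 = 0.934239.

0.9342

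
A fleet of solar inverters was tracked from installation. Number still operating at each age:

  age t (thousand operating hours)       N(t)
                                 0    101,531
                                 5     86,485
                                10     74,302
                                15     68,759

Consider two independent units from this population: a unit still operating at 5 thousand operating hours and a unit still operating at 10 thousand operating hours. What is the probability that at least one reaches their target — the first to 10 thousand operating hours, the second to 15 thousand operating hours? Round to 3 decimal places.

p₁ = N(10)/N(5) = 74,302/86,485 = 0.859132; p₂ = N(15)/N(10) = 68,759/74,302 = 0.925399.
P(at least one) = 1 − (1−p₁)(1−p₂) = 1 − 0.140868 × 0.074601 = 0.989491.

0.989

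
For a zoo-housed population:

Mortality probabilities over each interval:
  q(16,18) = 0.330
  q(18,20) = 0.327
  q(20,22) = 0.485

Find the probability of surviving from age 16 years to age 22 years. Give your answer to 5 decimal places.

0.23222

P(survive 16→22) = (1 − 0.330) × (1 − 0.327) × (1 − 0.485).
= 0.670 × 0.673 × 0.515 = 0.232219.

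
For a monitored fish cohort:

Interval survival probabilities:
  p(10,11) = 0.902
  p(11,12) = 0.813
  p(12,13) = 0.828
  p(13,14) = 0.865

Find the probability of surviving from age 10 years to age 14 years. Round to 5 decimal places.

0.52522

P(survive 10→14) = 0.902 × 0.813 × 0.828 × 0.865.
= 0.525223.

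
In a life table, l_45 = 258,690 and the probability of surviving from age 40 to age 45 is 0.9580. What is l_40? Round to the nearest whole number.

270031

l_40 = l_45 / p = 258,690 / 0.9580 = 270031.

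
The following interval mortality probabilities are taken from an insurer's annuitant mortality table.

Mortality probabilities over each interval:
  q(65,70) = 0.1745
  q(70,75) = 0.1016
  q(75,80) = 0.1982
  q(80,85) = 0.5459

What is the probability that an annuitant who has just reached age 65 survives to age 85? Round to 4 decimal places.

0.2700

P(survive 65→85) = (1 − 0.1745) × (1 − 0.1016) × (1 − 0.1982) × (1 − 0.5459).
= 0.8255 × 0.8984 × 0.8018 × 0.4541 = 0.270025.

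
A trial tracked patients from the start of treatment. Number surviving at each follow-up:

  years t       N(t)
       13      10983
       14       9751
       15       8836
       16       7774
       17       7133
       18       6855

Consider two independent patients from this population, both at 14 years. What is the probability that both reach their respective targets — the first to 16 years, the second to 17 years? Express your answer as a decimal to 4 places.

0.5832

p₁ = N(16)/N(14) = 7774/9751 = 0.797252; p₂ = N(17)/N(14) = 7133/9751 = 0.731515.
P(both) = p₁ × p₂ = 0.797252 × 0.731515 = 0.583202.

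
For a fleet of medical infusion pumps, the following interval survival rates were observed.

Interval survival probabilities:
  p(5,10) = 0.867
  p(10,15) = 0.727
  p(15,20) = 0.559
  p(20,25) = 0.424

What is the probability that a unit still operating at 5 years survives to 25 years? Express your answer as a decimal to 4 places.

0.1494

P(survive 5→25) = 0.867 × 0.727 × 0.559 × 0.424.
= 0.149393.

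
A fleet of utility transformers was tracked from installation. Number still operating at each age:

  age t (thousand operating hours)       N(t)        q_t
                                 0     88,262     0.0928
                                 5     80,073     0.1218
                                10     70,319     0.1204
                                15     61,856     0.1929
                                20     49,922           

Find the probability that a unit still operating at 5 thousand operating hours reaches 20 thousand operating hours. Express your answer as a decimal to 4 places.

The conditional survival probability is N(20)/N(5) = 49,922/80,073 = 0.623456.

0.6235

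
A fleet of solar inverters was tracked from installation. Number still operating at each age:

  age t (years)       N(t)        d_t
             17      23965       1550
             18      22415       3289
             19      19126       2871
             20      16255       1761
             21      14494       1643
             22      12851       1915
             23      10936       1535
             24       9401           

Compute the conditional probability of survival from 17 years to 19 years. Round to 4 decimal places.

The conditional survival probability is N(19)/N(17) = 19126/23965 = 0.798081.

0.7981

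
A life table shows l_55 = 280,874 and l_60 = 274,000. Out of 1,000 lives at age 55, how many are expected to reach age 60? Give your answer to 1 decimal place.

The relevant probability is 274,000/280,874 = 0.975526.
Expected number = 1,000 × 0.975526 = 975.5.

975.5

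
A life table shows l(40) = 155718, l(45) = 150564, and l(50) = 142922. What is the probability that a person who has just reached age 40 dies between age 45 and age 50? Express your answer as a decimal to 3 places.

0.049

This is the probability of reaching 45 but not 50, conditional on being alive at 40: (l(45) − l(50)) / l(40).
= (150564 − 142922) / 155718 = 7642 / 155718 = 0.049076.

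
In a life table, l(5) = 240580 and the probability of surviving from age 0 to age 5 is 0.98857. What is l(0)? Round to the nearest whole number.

243362

l(0) = l(5) / p = 240580 / 0.98857 = 243362.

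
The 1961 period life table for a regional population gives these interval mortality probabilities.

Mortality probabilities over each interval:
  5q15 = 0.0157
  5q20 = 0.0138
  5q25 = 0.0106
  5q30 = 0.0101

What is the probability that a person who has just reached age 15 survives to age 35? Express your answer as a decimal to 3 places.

0.951

The overall survival probability is (1 − 0.0157) × (1 − 0.0138) × (1 − 0.0106) × (1 − 0.0101).
= 0.9843 × 0.9862 × 0.9894 × 0.9899 = 0.950727.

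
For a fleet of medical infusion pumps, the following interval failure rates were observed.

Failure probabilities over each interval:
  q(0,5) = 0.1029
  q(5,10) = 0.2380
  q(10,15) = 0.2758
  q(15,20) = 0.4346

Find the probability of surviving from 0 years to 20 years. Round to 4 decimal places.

0.2799

P(survive 0→20) = (1 − 0.1029) × (1 − 0.2380) × (1 − 0.2758) × (1 − 0.4346).
= 0.8971 × 0.7620 × 0.7242 × 0.5654 = 0.279905.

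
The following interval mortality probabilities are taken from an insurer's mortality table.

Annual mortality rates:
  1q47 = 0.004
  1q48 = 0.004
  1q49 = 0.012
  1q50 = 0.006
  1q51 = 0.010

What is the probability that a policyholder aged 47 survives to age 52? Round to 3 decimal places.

Survival from 47 to 52 is the product of surviving each interval: (1 − 0.004) × (1 − 0.004) × (1 − 0.012) × (1 − 0.006) × (1 − 0.010).
= 0.996 × 0.996 × 0.988 × 0.994 × 0.990 = 0.964489.

0.964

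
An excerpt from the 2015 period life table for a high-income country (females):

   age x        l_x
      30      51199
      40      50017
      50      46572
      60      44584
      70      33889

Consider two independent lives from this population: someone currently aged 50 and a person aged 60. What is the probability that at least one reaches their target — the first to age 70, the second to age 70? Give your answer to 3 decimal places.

p₁ = l_70/l_50 = 33889/46572 = 0.727669; p₂ = l_70/l_60 = 33889/44584 = 0.760116.
P(at least one) = 1 − (1−p₁)(1−p₂) = 1 − 0.272331 × 0.239884 = 0.934672.

0.935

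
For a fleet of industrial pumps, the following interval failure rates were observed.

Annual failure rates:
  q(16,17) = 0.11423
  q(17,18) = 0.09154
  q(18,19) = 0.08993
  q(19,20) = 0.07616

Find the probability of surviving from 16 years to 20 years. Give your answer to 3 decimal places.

0.677

The overall survival probability is (1 − 0.11423) × (1 − 0.09154) × (1 − 0.08993) × (1 − 0.07616).
= 0.88577 × 0.90846 × 0.91007 × 0.92384 = 0.676548.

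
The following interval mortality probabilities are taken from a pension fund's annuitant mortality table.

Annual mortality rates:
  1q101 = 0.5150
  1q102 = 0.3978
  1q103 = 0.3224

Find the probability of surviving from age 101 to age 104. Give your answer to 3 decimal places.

The overall survival probability is (1 − 0.5150) × (1 − 0.3978) × (1 − 0.3224).
= 0.4850 × 0.6022 × 0.6776 = 0.197905.

0.198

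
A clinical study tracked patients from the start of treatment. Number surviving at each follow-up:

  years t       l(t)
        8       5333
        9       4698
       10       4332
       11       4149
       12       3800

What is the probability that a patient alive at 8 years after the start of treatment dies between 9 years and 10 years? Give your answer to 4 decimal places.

This is the probability of reaching 9 but not 10, conditional on being alive at 8: (l(9) − l(10)) / l(8).
= (4698 − 4332) / 5333 = 366 / 5333 = 0.068629.

0.0686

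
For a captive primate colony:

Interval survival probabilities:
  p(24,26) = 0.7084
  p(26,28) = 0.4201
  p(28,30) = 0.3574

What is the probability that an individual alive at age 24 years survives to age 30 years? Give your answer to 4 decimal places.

Chaining the interval survival probabilities: 0.7084 × 0.4201 × 0.3574.
= 0.106362.

0.1064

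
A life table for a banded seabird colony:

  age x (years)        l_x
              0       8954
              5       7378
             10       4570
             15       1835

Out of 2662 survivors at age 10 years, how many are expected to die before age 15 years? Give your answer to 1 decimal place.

1593.1

The relevant probability is 1 − 1835/4570 = 0.598468.
Expected number = 2662 × 0.598468 = 1593.1.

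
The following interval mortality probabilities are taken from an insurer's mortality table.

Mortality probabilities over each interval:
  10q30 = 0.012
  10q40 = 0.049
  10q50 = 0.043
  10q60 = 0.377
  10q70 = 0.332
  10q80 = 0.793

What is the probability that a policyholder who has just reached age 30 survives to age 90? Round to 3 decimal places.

0.077

Survival from 30 to 90 is the product of surviving each interval: (1 − 0.012) × (1 − 0.049) × (1 − 0.043) × (1 − 0.377) × (1 − 0.332) × (1 − 0.793).
= 0.988 × 0.951 × 0.957 × 0.623 × 0.668 × 0.207 = 0.077461.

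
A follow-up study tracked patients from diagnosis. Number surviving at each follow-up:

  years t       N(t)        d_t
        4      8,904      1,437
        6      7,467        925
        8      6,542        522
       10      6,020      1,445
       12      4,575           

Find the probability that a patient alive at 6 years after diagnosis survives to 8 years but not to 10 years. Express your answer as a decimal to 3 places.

This is the probability of reaching 8 but not 10, conditional on being alive at 6: (N(8) − N(10)) / N(6).
= (6,542 − 6,020) / 7,467 = 522 / 7,467 = 0.069908.

0.070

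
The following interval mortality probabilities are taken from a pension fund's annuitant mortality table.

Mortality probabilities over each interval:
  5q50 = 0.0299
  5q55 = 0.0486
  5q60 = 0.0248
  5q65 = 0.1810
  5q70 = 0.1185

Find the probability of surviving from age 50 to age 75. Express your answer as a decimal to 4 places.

0.6498

Survival from 50 to 75 is the product of surviving each interval: (1 − 0.0299) × (1 − 0.0486) × (1 − 0.0248) × (1 − 0.1810) × (1 − 0.1185).
= 0.9701 × 0.9514 × 0.9752 × 0.8190 × 0.8815 = 0.649800.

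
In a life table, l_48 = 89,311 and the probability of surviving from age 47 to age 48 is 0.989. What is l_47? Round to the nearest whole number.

90304

l_47 = l_48 / p = 89,311 / 0.989 = 90304.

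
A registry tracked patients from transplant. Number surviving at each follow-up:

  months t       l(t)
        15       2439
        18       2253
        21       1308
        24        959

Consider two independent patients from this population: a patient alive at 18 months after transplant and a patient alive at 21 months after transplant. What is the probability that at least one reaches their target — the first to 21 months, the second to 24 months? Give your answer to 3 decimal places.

p₁ = l(21)/l(18) = 1308/2253 = 0.580559; p₂ = l(24)/l(21) = 959/1308 = 0.733180.
P(at least one) = 1 − (1−p₁)(1−p₂) = 1 − 0.419441 × 0.266820 = 0.888085.

0.888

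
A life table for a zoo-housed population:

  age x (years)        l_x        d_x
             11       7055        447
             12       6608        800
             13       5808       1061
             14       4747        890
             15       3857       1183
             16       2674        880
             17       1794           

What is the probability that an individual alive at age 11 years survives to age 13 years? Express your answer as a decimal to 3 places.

0.823

The conditional survival probability is l_13/l_11 = 5808/7055 = 0.823246.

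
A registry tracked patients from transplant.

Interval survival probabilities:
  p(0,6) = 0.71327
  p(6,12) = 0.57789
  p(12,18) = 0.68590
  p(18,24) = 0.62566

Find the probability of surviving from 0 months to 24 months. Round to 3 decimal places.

Chaining the interval survival probabilities: 0.71327 × 0.57789 × 0.68590 × 0.62566.
= 0.176888.

0.177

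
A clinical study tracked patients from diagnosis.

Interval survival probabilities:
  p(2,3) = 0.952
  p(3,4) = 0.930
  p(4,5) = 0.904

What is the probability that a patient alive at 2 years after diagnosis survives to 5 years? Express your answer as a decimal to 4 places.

0.8004

Survival from 2 to 5 is the product of surviving each interval: 0.952 × 0.930 × 0.904.
= 0.800365.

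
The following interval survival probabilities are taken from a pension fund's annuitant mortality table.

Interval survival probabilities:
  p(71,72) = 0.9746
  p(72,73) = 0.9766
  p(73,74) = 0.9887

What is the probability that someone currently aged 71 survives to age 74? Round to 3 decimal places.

The overall survival probability is 0.9746 × 0.9766 × 0.9887.
= 0.941039.

0.941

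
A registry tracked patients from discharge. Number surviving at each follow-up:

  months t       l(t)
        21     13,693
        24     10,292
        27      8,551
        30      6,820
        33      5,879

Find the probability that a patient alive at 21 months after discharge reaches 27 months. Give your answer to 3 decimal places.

0.624

The conditional survival probability is l(27)/l(21) = 8,551/13,693 = 0.624480.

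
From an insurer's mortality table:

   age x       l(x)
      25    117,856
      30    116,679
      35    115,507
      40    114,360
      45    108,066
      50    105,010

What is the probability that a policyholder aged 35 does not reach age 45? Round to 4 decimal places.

P(die before 45 | alive at 35) = 1 − l(45)/l(35) = 1 − 108,066/115,507 = (7,441)/115,507 = 0.064420.

0.0644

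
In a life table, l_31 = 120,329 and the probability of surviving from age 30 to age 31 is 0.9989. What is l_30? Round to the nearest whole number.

l_30 = l_31 / p = 120,329 / 0.9989 = 120462.

120462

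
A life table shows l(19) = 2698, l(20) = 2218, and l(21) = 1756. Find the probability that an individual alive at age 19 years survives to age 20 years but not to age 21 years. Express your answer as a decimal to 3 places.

0.171

This is the probability of reaching 20 but not 21, conditional on being alive at 19: (l(20) − l(21)) / l(19).
= (2218 − 1756) / 2698 = 462 / 2698 = 0.171238.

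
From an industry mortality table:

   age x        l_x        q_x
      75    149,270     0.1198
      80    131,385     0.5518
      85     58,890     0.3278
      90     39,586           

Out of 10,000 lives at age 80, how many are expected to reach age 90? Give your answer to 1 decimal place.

The relevant probability is 39,586/131,385 = 0.301298.
Expected number = 10,000 × 0.301298 = 3013.0.

3013.0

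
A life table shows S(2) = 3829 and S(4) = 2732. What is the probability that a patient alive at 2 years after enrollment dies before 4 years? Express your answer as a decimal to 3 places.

0.286

P(die before 4 | alive at 2) = 1 − S(4)/S(2) = 1 − 2732/3829 = (1097)/3829 = 0.286498.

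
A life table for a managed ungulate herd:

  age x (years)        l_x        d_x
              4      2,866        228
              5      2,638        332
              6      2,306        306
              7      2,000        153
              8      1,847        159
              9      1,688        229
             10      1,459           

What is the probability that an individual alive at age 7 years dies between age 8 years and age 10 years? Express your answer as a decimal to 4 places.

This is the probability of reaching 8 but not 10, conditional on being alive at 7: (l_8 − l_10) / l_7.
= (1,847 − 1,459) / 2,000 = 388 / 2,000 = 0.194000.

0.1940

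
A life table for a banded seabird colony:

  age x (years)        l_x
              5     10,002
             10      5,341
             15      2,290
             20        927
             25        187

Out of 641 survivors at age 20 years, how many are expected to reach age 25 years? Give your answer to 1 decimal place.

129.3

The relevant probability is 187/927 = 0.201726.
Expected number = 641 × 0.201726 = 129.3.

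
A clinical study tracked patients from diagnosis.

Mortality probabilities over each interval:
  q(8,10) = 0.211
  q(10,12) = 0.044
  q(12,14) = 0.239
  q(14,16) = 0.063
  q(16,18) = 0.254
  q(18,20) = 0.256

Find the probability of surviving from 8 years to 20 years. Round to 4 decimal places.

Chaining the interval survival probabilities: (1 − 0.211) × (1 − 0.044) × (1 − 0.239) × (1 − 0.063) × (1 − 0.254) × (1 − 0.256).
= 0.789 × 0.956 × 0.761 × 0.937 × 0.746 × 0.744 = 0.298518.

0.2985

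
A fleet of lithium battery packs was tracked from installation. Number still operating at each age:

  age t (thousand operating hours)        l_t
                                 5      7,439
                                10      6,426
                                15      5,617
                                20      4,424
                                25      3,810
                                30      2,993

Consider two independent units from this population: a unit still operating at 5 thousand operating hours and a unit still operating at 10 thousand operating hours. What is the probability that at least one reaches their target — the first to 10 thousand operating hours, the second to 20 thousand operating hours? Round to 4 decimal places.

0.9576

p₁ = l_10/l_5 = 6,426/7,439 = 0.863826; p₂ = l_20/l_10 = 4,424/6,426 = 0.688453.
P(at least one) = 1 − (1−p₁)(1−p₂) = 1 − 0.136174 × 0.311547 = 0.957575.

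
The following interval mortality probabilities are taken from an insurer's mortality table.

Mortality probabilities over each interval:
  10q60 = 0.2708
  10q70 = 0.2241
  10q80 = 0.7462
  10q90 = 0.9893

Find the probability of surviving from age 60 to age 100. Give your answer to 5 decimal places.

0.00154

Survival from 60 to 100 is the product of surviving each interval: (1 − 0.2708) × (1 − 0.2241) × (1 − 0.7462) × (1 − 0.9893).
= 0.7292 × 0.7759 × 0.2538 × 0.0107 = 0.001536.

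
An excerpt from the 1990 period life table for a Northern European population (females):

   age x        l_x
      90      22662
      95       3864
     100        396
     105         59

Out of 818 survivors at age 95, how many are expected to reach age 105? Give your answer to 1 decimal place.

The relevant probability is 59/3864 = 0.015269.
Expected number = 818 × 0.015269 = 12.5.

12.5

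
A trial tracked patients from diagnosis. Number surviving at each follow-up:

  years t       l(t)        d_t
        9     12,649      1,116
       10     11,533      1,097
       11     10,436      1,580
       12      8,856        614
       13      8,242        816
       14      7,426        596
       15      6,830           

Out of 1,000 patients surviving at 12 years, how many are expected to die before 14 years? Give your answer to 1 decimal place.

161.5

The relevant probability is 1 − 7,426/8,856 = 0.161472.
Expected number = 1,000 × 0.161472 = 161.5.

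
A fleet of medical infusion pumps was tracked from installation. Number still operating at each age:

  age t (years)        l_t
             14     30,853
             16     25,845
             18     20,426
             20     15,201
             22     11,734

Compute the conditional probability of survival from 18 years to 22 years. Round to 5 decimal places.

0.57446

The conditional survival probability is l_22/l_18 = 11,734/20,426 = 0.574464.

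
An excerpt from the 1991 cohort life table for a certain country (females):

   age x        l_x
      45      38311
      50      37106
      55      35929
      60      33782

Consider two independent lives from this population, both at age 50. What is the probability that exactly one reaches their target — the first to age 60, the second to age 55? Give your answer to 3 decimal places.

p₁ = l_60/l_50 = 33782/37106 = 0.910419; p₂ = l_55/l_50 = 35929/37106 = 0.968280.
P(exactly one) = p₁(1−p₂) + (1−p₁)p₂ = 0.028878 + 0.086739 = 0.115618.

0.116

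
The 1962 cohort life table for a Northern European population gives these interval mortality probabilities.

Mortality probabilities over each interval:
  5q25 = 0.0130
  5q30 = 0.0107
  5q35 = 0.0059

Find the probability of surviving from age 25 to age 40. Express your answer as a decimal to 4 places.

0.9707

15p25 = (1 − 0.0130) × (1 − 0.0107) × (1 − 0.0059).
= 0.9870 × 0.9893 × 0.9941 = 0.970678.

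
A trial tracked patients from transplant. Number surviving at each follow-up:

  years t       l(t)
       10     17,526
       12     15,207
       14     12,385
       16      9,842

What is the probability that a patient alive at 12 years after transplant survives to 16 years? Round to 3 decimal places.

The conditional survival probability is l(16)/l(12) = 9,842/15,207 = 0.647202.

0.647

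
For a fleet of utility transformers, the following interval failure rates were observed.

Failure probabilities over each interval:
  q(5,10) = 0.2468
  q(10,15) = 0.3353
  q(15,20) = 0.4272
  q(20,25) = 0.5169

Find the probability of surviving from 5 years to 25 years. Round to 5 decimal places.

0.13854

Survival from 5 to 25 is the product of surviving each interval: (1 − 0.2468) × (1 − 0.3353) × (1 − 0.4272) × (1 − 0.5169).
= 0.7532 × 0.6647 × 0.5728 × 0.4831 = 0.138540.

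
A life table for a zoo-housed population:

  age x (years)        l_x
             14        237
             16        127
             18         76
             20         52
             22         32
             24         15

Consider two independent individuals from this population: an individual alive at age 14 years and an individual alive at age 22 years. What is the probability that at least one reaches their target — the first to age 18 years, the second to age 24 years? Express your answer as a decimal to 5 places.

p₁ = l_18/l_14 = 76/237 = 0.320675; p₂ = l_24/l_22 = 15/32 = 0.468750.
P(at least one) = 1 − (1−p₁)(1−p₂) = 1 − 0.679325 × 0.531250 = 0.639109.

0.63911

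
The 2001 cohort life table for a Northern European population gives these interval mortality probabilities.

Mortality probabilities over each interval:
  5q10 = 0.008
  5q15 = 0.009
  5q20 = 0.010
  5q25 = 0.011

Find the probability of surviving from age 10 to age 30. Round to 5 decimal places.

0.96254

20p10 = (1 − 0.008) × (1 − 0.009) × (1 − 0.010) × (1 − 0.011).
= 0.992 × 0.991 × 0.990 × 0.989 = 0.962536.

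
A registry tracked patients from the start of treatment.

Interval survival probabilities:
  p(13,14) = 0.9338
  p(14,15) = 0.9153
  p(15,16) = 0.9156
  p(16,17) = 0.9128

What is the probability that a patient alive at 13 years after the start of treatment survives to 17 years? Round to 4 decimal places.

P(survive 13→17) = 0.9338 × 0.9153 × 0.9156 × 0.9128.
= 0.714330.

0.7143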